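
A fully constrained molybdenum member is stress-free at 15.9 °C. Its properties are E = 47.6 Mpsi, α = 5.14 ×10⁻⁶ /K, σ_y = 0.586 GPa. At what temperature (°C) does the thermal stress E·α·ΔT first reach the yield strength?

E = 47.6 Mpsi = 328.2 GPa.
σ_y = 0.586 GPa = 586.0 MPa.
E·α·ΔT = 586.0 MPa ⇒ ΔT = 586.0 / (328.2×10³ × 5.14×10⁻⁶) = 347.4 K.
T = 15.9 + 347.4 = 363.3 °C.

363 °C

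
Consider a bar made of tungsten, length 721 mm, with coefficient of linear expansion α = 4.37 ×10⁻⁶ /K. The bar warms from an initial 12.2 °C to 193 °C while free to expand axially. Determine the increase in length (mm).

ΔT = 193 − 12.2 = 180.8 K.
ΔL = α·L₀·ΔT = 4.37×10⁻⁶ × 721 mm × 180.8 K = 0.570 mm.

0.570 mm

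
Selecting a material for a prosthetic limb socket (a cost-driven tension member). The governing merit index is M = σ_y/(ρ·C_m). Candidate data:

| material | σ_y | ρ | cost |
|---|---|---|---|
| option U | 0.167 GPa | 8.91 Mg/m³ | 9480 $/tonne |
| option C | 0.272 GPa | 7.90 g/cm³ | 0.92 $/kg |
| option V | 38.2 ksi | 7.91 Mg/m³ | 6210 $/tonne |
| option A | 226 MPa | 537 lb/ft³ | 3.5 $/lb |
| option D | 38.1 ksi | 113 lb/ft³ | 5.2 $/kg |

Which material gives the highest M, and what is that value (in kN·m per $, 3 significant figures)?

Convert each candidate to consistent units, then evaluate M:
  option U: σ_y = 167.0 MPa, ρ = 8910 kg/m³, cost = 9.480 $/kg
  option C: σ_y = 272.0 MPa, ρ = 7900 kg/m³, cost = 0.9200 $/kg
  option V: σ_y = 263.4 MPa, ρ = 7910 kg/m³, cost = 6.210 $/kg
  option A: σ_y = 226.0 MPa, ρ = 8602 kg/m³, cost = 7.716 $/kg
  option D: σ_y = 262.7 MPa, ρ = 1810 kg/m³, cost = 5.200 $/kg
  option C: M = 37.4 kN·m per $
  option D: M = 27.9 kN·m per $
  option V: M = 5.36 kN·m per $
  option A: M = 3.41 kN·m per $
  option U: M = 1.98 kN·m per $
The maximum is for option C.

option C, M = 37.4 kN·m per $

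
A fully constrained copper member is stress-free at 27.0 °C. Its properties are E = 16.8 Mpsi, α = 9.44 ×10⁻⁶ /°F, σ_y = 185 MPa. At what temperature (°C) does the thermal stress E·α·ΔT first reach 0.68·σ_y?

90.9 °C

E = 16.8 Mpsi = 115.8 GPa.
α = 9.44×10⁻⁶/°F × 9/5 = 17.0×10⁻⁶/K.
E·α·ΔT = 125.8 MPa ⇒ ΔT = 125.8 / (115.8×10³ × 17.0×10⁻⁶) = 63.92 K.
T = 27.0 + 63.92 = 90.92 °C.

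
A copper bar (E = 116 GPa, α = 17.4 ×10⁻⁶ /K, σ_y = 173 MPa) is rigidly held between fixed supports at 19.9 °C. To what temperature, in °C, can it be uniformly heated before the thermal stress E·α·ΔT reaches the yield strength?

106 °C

E·α·ΔT = 173.0 MPa ⇒ ΔT = 173.0 / (116.0×10³ × 17.4×10⁻⁶) = 85.71 K.
T = 19.9 + 85.71 = 105.6 °C.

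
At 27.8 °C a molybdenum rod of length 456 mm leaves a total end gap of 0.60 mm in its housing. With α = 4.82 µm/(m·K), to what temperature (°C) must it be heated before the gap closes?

α·L₀·ΔT = 0.6 mm ⇒ ΔT = 0.6 / (4.82×10⁻⁶ × 456.0) = 273.0 K.
T = 27.8 + 273.0 = 300.8 °C.

301 °C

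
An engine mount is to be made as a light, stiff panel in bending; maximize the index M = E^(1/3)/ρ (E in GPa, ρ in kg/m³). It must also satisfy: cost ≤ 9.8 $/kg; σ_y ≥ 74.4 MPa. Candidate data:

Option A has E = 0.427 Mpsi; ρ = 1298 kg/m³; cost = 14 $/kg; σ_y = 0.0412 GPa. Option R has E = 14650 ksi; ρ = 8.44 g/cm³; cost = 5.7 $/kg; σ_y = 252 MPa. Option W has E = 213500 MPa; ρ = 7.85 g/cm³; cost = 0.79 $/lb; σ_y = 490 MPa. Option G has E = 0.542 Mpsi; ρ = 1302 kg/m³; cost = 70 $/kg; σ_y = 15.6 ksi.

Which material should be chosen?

Screen on constraints: cost ≤ 9.8 $/kg; σ_y ≥ 74.4 MPa. Survivors: option R, option W.
In SI units:
  option R: E = 101.0 GPa, ρ = 8440 kg/m³
  option W: E = 213.5 GPa, ρ = 7850 kg/m³
  option W: M = 0.761×10⁻³
  option R: M = 0.552×10⁻³
Highest index: option W.

option W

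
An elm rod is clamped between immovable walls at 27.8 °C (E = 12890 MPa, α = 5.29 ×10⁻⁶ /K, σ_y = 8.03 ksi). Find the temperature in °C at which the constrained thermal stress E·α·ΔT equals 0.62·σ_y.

E = 12890 MPa = 12.89 GPa.
σ_y = 8.03 ksi = 55.36 MPa.
E·α·ΔT = 34.33 MPa ⇒ ΔT = 34.33 / (12.89×10³ × 5.29×10⁻⁶) = 503.4 K.
T = 27.8 + 503.4 = 531.2 °C.

531 °C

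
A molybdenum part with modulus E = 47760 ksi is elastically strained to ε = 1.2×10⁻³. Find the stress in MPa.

E = 47760 ksi = 329.3 GPa.
σ = E·ε = 329300 MPa × 1.2×10⁻³ = 395 MPa.

395 MPa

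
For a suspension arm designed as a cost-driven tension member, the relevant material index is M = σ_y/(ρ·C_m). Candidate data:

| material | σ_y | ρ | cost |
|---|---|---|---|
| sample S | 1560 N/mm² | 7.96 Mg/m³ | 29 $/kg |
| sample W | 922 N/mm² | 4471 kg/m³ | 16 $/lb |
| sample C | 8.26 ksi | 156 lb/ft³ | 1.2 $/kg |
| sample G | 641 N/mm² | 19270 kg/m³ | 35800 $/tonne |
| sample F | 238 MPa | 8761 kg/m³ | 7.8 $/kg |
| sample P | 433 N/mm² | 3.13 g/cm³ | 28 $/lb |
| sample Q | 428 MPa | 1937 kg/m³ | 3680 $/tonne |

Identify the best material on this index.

sample Q

After converting to SI:
  sample S: σ_y = 1560 MPa, ρ = 7960 kg/m³, cost = 29.00 $/kg
  sample W: σ_y = 922.0 MPa, ρ = 4471 kg/m³, cost = 35.27 $/kg
  sample C: σ_y = 56.95 MPa, ρ = 2499 kg/m³, cost = 1.200 $/kg
  sample G: σ_y = 641.0 MPa, ρ = 19270 kg/m³, cost = 35.80 $/kg
  sample F: σ_y = 238.0 MPa, ρ = 8761 kg/m³, cost = 7.800 $/kg
  sample P: σ_y = 433.0 MPa, ρ = 3130 kg/m³, cost = 61.73 $/kg
  sample Q: σ_y = 428.0 MPa, ρ = 1937 kg/m³, cost = 3.680 $/kg
  sample Q: M = 60.0 kN·m per $
  sample C: M = 19.0 kN·m per $
  sample S: M = 6.76 kN·m per $
  sample W: M = 5.85 kN·m per $
  sample F: M = 3.48 kN·m per $
  sample P: M = 2.24 kN·m per $
  sample G: M = 0.929 kN·m per $
Sample Q has the largest M.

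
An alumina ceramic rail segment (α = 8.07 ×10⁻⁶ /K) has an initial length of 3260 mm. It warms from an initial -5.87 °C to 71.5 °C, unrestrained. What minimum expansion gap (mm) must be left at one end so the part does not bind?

2.04 mm

ΔT = 71.5 − (-5.87) = 77.37 K.
ΔL = α·L₀·ΔT = 8.07×10⁻⁶ × 3260 mm × 77.37 K = 2.04 mm.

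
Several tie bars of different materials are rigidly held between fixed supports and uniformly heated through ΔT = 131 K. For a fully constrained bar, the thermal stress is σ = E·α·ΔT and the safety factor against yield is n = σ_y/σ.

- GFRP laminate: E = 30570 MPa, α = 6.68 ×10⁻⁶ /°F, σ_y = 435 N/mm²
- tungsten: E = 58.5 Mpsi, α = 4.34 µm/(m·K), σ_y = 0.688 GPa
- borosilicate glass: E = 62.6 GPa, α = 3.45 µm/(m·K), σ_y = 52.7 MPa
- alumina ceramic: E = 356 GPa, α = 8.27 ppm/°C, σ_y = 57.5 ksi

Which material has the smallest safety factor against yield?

alumina ceramic

With everything in SI (GPa, ×10⁻⁶/K, MPa):
  GFRP laminate: E = 30.57, α = 12.0, σ_y = 435.0 → σ = 48.2 MPa, n = 9.03
  tungsten: E = 403.3, α = 4.34, σ_y = 688.0 → σ = 229 MPa, n = 3.00
  borosilicate glass: E = 62.60, α = 3.45, σ_y = 52.70 → σ = 28.3 MPa, n = 1.86
  alumina ceramic: E = 356.0, α = 8.27, σ_y = 396.4 → σ = 386 MPa, n = 1.03
Smallest n: alumina ceramic with n = 1.03.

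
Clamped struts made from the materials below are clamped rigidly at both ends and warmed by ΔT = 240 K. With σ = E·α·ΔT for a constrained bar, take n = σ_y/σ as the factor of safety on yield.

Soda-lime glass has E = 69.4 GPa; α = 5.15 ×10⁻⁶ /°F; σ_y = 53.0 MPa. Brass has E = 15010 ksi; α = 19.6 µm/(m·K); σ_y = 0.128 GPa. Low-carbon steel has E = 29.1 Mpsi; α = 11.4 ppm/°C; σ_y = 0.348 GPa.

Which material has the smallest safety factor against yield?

Converting E to GPa, α to ×10⁻⁶/K, σ_y to MPa, then σ and n for each:
  soda-lime glass: E = 69.40, α = 9.27, σ_y = 53.00 → σ = 154 MPa, n = 0.343
  brass: E = 103.5, α = 19.6, σ_y = 128.0 → σ = 487 MPa, n = 0.263
  low-carbon steel: E = 200.6, α = 11.4, σ_y = 348.0 → σ = 549 MPa, n = 0.634
Smallest n: brass with n = 0.263.

brass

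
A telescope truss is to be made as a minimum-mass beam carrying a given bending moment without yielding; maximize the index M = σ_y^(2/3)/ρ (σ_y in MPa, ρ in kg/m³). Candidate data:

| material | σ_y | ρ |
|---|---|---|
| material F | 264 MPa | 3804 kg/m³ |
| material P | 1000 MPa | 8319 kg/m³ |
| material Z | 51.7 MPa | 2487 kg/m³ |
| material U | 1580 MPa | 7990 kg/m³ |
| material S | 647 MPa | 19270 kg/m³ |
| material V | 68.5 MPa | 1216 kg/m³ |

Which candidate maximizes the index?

material U

Computing M directly (units already consistent):
  material U: M = 17.0×10⁻³
  material V: M = 13.8×10⁻³
  material P: M = 12.0×10⁻³
  material F: M = 10.8×10⁻³
  material Z: M = 5.58×10⁻³
  material S: M = 3.88×10⁻³
Highest index: material U.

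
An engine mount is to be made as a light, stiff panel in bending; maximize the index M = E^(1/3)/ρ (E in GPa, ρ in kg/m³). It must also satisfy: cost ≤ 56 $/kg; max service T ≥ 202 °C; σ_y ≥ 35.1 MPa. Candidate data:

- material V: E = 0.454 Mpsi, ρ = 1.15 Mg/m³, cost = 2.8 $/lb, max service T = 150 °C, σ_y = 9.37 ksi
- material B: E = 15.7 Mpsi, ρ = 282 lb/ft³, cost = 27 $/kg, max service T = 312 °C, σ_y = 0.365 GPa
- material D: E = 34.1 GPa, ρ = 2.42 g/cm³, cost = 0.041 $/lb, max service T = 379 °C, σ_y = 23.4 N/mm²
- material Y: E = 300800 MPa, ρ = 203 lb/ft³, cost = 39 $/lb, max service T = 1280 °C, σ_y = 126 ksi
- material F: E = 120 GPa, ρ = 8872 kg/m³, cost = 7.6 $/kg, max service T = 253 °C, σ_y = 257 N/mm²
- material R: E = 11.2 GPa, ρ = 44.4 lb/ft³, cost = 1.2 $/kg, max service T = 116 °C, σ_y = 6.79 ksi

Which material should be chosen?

Screen on constraints: cost ≤ 56 $/kg; max service T ≥ 202 °C; σ_y ≥ 35.1 MPa. Survivors: material B, material F.
In SI units:
  material B: E = 108.2 GPa, ρ = 4517 kg/m³
  material F: E = 120.0 GPa, ρ = 8872 kg/m³
  material B: M = 1.06×10⁻³
  material F: M = 0.556×10⁻³
Highest index: material B.

material B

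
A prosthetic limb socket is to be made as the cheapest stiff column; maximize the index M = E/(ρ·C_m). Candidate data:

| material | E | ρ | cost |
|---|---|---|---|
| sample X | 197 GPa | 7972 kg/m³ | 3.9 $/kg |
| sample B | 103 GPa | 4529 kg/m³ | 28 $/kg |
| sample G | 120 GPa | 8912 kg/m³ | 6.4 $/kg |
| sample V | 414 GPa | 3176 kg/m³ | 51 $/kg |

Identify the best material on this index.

Per-candidate index values:
  sample X: M = 6.34 MN·m per $
  sample V: M = 2.56 MN·m per $
  sample G: M = 2.10 MN·m per $
  sample B: M = 0.812 MN·m per $
Sample X has the largest M.

sample X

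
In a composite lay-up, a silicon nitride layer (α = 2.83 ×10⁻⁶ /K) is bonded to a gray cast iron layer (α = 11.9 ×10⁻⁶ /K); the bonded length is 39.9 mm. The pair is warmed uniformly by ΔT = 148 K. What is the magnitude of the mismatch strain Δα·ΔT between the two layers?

Δα = |2.83 − 11.9|×10⁻⁶/K = 9.07×10⁻⁶/K.
Mismatch strain = Δα·ΔT = 9.07×10⁻⁶ × 148.0 = 1.34×10⁻³.

1.34×10⁻³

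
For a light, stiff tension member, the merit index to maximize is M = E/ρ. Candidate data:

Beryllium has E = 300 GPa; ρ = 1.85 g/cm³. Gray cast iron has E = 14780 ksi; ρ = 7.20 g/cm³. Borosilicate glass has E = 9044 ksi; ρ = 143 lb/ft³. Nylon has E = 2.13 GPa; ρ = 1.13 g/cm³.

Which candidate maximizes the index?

Normalizing units and computing the index:
  beryllium: E = 300.0 GPa, ρ = 1850 kg/m³
  gray cast iron: E = 101.9 GPa, ρ = 7200 kg/m³
  borosilicate glass: E = 62.36 GPa, ρ = 2291 kg/m³
  nylon: E = 2.130 GPa, ρ = 1130 kg/m³
  beryllium: M = 162 MN·m/kg
  borosilicate glass: M = 27.2 MN·m/kg
  gray cast iron: M = 14.2 MN·m/kg
  nylon: M = 1.88 MN·m/kg
The maximum is for beryllium.

beryllium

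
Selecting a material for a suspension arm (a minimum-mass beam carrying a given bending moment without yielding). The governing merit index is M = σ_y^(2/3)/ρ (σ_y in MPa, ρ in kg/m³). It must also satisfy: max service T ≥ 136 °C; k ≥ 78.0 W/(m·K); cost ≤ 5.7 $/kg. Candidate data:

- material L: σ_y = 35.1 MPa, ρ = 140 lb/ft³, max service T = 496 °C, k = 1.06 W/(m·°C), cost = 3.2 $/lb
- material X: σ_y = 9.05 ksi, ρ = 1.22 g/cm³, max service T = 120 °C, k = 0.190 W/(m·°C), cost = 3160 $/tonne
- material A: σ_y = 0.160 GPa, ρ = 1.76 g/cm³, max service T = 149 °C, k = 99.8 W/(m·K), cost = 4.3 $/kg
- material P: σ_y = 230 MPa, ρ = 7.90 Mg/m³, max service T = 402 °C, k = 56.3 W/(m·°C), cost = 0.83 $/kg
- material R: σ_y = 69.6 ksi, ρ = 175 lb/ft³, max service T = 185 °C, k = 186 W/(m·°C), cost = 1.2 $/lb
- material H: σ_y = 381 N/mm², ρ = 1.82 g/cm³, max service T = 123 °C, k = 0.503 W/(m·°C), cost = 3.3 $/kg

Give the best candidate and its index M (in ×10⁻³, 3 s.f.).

Screen on constraints: max service T ≥ 136 °C; k ≥ 78.0 W/(m·K); cost ≤ 5.7 $/kg. Survivors: material A, material R.
Normalizing units and computing the index:
  material A: σ_y = 160.0 MPa, ρ = 1760 kg/m³
  material R: σ_y = 479.9 MPa, ρ = 2803 kg/m³
  material R: M = 21.9×10⁻³
  material A: M = 16.7×10⁻³
Highest index: material R.

material R, M = 21.9×10⁻³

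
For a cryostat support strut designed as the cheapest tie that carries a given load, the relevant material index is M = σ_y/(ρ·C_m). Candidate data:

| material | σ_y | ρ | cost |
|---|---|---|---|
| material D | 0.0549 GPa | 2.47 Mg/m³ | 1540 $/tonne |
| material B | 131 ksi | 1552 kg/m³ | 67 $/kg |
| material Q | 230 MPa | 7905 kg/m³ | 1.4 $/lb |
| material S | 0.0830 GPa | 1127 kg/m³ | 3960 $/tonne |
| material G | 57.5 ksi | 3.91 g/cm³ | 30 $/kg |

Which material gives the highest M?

material S

In SI units:
  material D: σ_y = 54.90 MPa, ρ = 2470 kg/m³, cost = 1.540 $/kg
  material B: σ_y = 903.2 MPa, ρ = 1552 kg/m³, cost = 67.00 $/kg
  material Q: σ_y = 230.0 MPa, ρ = 7905 kg/m³, cost = 3.086 $/kg
  material S: σ_y = 83.00 MPa, ρ = 1127 kg/m³, cost = 3.960 $/kg
  material G: σ_y = 396.4 MPa, ρ = 3910 kg/m³, cost = 30.00 $/kg
  material S: M = 18.6 kN·m per $
  material D: M = 14.4 kN·m per $
  material Q: M = 9.43 kN·m per $
  material B: M = 8.69 kN·m per $
  material G: M = 3.38 kN·m per $
Material S ranks first.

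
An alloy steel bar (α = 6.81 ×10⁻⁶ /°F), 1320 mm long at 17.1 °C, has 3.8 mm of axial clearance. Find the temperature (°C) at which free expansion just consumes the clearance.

α = 6.81×10⁻⁶/°F × 9/5 = 12.3×10⁻⁶/K.
α·L₀·ΔT = 3.8 mm ⇒ ΔT = 3.8 / (12.3×10⁻⁶ × 1320.0) = 234.8 K.
T = 17.1 + 234.8 = 251.9 °C.

252 °C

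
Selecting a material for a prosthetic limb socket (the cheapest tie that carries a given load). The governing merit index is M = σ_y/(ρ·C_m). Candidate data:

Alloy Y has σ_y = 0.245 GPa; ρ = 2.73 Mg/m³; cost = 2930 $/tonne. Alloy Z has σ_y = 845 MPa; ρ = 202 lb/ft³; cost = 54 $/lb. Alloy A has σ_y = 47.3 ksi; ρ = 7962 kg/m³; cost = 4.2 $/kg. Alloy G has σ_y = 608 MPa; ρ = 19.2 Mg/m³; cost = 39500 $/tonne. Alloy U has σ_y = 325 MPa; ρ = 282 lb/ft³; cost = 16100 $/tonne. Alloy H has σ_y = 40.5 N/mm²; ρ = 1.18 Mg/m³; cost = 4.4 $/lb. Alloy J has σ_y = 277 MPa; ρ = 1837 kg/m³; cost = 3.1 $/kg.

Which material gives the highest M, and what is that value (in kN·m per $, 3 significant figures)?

After converting to SI:
  alloy Y: σ_y = 245.0 MPa, ρ = 2730 kg/m³, cost = 2.930 $/kg
  alloy Z: σ_y = 845.0 MPa, ρ = 3236 kg/m³, cost = 119.0 $/kg
  alloy A: σ_y = 326.1 MPa, ρ = 7962 kg/m³, cost = 4.200 $/kg
  alloy G: σ_y = 608.0 MPa, ρ = 19200 kg/m³, cost = 39.50 $/kg
  alloy U: σ_y = 325.0 MPa, ρ = 4517 kg/m³, cost = 16.10 $/kg
  alloy H: σ_y = 40.50 MPa, ρ = 1180 kg/m³, cost = 9.700 $/kg
  alloy J: σ_y = 277.0 MPa, ρ = 1837 kg/m³, cost = 3.100 $/kg
  alloy J: M = 48.6 kN·m per $
  alloy Y: M = 30.6 kN·m per $
  alloy A: M = 9.75 kN·m per $
  alloy U: M = 4.47 kN·m per $
  alloy H: M = 3.54 kN·m per $
  alloy Z: M = 2.19 kN·m per $
  alloy G: M = 0.802 kN·m per $
Highest index: alloy J.

alloy J, M = 48.6 kN·m per $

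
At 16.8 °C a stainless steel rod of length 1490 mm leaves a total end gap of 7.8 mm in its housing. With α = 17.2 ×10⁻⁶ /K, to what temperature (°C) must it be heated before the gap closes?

321 °C

α·L₀·ΔT = 7.8 mm ⇒ ΔT = 7.8 / (17.2×10⁻⁶ × 1490.0) = 304.4 K.
T = 16.8 + 304.4 = 321.2 °C.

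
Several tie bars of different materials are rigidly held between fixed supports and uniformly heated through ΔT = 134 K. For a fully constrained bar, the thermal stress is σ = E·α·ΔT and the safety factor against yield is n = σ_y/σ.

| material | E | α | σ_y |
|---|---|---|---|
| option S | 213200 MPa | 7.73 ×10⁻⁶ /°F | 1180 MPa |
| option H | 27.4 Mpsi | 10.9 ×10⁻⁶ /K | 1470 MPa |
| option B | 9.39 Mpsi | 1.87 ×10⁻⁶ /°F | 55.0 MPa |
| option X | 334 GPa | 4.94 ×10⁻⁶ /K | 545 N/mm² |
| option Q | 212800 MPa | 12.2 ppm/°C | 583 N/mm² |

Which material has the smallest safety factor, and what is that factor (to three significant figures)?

In consistent units (E in GPa, α in ×10⁻⁶/K, σ_y in MPa):
  option S: E = 213.2, α = 13.9, σ_y = 1180 → σ = 398 MPa, n = 2.97
  option H: E = 188.9, α = 10.9, σ_y = 1470 → σ = 276 MPa, n = 5.33
  option B: E = 64.74, α = 3.37, σ_y = 55.00 → σ = 29.2 MPa, n = 1.88
  option X: E = 334.0, α = 4.94, σ_y = 545.0 → σ = 221 MPa, n = 2.47
  option Q: E = 212.8, α = 12.2, σ_y = 583.0 → σ = 348 MPa, n = 1.68
Smallest n: option Q with n = 1.68.

option Q, n = 1.68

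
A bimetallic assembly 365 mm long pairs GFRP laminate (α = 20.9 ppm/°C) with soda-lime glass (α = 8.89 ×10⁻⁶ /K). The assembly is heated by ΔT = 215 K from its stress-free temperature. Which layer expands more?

α(GFRP laminate) = 20.9×10⁻⁶/K vs α(soda-lime glass) = 8.89×10⁻⁶/K.
Higher α expands more for the same ΔT: GFRP laminate.

GFRP laminate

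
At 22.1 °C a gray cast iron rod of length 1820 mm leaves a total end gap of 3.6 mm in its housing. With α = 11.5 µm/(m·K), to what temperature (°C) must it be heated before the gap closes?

194 °C

α·L₀·ΔT = 3.6 mm ⇒ ΔT = 3.6 / (11.5×10⁻⁶ × 1820.0) = 172.0 K.
T = 22.1 + 172.0 = 194.1 °C.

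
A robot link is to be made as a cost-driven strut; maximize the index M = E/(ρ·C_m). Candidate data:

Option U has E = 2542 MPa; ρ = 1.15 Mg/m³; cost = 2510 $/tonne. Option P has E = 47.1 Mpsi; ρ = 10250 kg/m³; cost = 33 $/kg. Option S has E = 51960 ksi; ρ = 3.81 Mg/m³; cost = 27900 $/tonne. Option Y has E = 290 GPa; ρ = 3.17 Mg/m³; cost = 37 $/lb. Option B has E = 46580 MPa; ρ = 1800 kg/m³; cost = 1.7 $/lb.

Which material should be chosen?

Convert each candidate to consistent units, then evaluate M:
  option U: E = 2.542 GPa, ρ = 1150 kg/m³, cost = 2.510 $/kg
  option P: E = 324.7 GPa, ρ = 10250 kg/m³, cost = 33.00 $/kg
  option S: E = 358.3 GPa, ρ = 3810 kg/m³, cost = 27.90 $/kg
  option Y: E = 290.0 GPa, ρ = 3170 kg/m³, cost = 81.57 $/kg
  option B: E = 46.58 GPa, ρ = 1800 kg/m³, cost = 3.748 $/kg
  option B: M = 6.90 MN·m per $
  option S: M = 3.37 MN·m per $
  option Y: M = 1.12 MN·m per $
  option P: M = 0.960 MN·m per $
  option U: M = 0.881 MN·m per $
The maximum is for option B.

option B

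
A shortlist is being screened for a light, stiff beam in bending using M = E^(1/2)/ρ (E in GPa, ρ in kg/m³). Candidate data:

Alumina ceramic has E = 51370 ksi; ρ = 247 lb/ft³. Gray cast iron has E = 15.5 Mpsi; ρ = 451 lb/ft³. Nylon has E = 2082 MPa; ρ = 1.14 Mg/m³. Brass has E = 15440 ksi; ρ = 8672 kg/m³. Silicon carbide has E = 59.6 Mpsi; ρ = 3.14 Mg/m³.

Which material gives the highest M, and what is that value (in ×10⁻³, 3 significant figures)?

Putting every candidate on a common basis:
  alumina ceramic: E = 354.2 GPa, ρ = 3957 kg/m³
  gray cast iron: E = 106.9 GPa, ρ = 7224 kg/m³
  nylon: E = 2.082 GPa, ρ = 1140 kg/m³
  brass: E = 106.5 GPa, ρ = 8672 kg/m³
  silicon carbide: E = 410.9 GPa, ρ = 3140 kg/m³
  silicon carbide: M = 6.46×10⁻³
  alumina ceramic: M = 4.76×10⁻³
  gray cast iron: M = 1.43×10⁻³
  nylon: M = 1.27×10⁻³
  brass: M = 1.19×10⁻³
Silicon carbide ranks first.

silicon carbide, M = 6.46×10⁻³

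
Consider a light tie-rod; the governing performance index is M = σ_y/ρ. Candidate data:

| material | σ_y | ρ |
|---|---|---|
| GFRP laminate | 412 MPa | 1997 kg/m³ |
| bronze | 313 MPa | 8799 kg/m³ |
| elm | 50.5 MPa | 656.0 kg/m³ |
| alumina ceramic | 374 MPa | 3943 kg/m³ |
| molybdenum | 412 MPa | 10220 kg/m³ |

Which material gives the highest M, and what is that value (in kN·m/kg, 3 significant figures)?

GFRP laminate, M = 206 kN·m/kg

Computing M directly (units already consistent):
  GFRP laminate: M = 206 kN·m/kg
  alumina ceramic: M = 94.9 kN·m/kg
  elm: M = 77.0 kN·m/kg
  molybdenum: M = 40.3 kN·m/kg
  bronze: M = 35.6 kN·m/kg
GFRP laminate ranks first.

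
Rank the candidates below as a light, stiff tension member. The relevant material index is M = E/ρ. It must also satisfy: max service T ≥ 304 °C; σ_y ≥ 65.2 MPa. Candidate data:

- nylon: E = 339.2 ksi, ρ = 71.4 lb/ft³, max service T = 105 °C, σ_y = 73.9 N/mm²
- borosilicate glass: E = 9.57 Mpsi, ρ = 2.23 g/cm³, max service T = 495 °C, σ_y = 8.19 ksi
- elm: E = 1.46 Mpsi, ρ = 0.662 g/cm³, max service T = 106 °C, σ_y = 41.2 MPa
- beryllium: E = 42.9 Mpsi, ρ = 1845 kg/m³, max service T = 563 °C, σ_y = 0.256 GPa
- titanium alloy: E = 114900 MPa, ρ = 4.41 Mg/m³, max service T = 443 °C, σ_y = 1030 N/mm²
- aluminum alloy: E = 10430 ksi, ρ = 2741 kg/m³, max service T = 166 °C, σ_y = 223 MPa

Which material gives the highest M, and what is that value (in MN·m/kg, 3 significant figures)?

Screen on constraints: max service T ≥ 304 °C; σ_y ≥ 65.2 MPa. Survivors: beryllium, titanium alloy.
After converting to SI:
  beryllium: E = 295.8 GPa, ρ = 1845 kg/m³
  titanium alloy: E = 114.9 GPa, ρ = 4410 kg/m³
  beryllium: M = 160 MN·m/kg
  titanium alloy: M = 26.1 MN·m/kg
The maximum is for beryllium.

beryllium, M = 160 MN·m/kg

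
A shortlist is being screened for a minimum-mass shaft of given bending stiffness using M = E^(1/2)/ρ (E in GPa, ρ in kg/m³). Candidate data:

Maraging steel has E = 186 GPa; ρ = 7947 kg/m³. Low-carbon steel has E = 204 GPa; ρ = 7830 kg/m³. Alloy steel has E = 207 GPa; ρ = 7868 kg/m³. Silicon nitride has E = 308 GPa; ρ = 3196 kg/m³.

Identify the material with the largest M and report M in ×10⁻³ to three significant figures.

Per-candidate index values:
  silicon nitride: M = 5.49×10⁻³
  alloy steel: M = 1.83×10⁻³
  low-carbon steel: M = 1.82×10⁻³
  maraging steel: M = 1.72×10⁻³
Silicon nitride ranks first.

silicon nitride, M = 5.49×10⁻³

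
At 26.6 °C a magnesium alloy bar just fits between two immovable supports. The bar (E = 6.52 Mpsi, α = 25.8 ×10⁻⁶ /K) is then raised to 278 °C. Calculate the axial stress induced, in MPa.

E = 6.52 Mpsi = 44.95 GPa.
ΔT = 251.4 K. Constrained thermal stress σ = E·α·ΔT = 44.95×10³ MPa × 25.8×10⁻⁶ × 251.4 = 292 MPa (compressive).

292 MPa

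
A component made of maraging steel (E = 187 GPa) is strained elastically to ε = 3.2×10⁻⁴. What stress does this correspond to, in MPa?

59.8 MPa

σ = E·ε = 187000 MPa × 3.2×10⁻⁴ = 59.8 MPa.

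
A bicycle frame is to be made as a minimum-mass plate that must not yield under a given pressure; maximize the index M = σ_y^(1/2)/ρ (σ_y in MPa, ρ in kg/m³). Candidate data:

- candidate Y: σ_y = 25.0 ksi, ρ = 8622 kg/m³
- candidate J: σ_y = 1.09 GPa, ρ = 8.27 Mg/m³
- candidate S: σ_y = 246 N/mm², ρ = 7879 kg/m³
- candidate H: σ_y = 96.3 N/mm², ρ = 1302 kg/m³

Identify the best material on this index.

Normalizing units and computing the index:
  candidate Y: σ_y = 172.4 MPa, ρ = 8622 kg/m³
  candidate J: σ_y = 1090 MPa, ρ = 8270 kg/m³
  candidate S: σ_y = 246.0 MPa, ρ = 7879 kg/m³
  candidate H: σ_y = 96.30 MPa, ρ = 1302 kg/m³
  candidate H: M = 7.54×10⁻³
  candidate J: M = 3.99×10⁻³
  candidate S: M = 1.99×10⁻³
  candidate Y: M = 1.52×10⁻³
The maximum is for candidate H.

candidate H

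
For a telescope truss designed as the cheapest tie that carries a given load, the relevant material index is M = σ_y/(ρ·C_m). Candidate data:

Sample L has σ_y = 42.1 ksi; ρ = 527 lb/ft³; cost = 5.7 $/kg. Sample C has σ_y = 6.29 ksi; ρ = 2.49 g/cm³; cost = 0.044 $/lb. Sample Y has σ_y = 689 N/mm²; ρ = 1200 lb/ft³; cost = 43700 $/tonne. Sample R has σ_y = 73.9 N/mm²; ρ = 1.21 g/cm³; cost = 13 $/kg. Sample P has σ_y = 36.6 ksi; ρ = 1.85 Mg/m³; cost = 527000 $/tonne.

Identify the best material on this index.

sample C

Normalizing units and computing the index:
  sample L: σ_y = 290.3 MPa, ρ = 8442 kg/m³, cost = 5.700 $/kg
  sample C: σ_y = 43.37 MPa, ρ = 2490 kg/m³, cost = 0.09700 $/kg
  sample Y: σ_y = 689.0 MPa, ρ = 19220 kg/m³, cost = 43.70 $/kg
  sample R: σ_y = 73.90 MPa, ρ = 1210 kg/m³, cost = 13.00 $/kg
  sample P: σ_y = 252.3 MPa, ρ = 1850 kg/m³, cost = 527.0 $/kg
  sample C: M = 180 kN·m per $
  sample L: M = 6.03 kN·m per $
  sample R: M = 4.70 kN·m per $
  sample Y: M = 0.820 kN·m per $
  sample P: M = 0.259 kN·m per $
Sample C ranks first.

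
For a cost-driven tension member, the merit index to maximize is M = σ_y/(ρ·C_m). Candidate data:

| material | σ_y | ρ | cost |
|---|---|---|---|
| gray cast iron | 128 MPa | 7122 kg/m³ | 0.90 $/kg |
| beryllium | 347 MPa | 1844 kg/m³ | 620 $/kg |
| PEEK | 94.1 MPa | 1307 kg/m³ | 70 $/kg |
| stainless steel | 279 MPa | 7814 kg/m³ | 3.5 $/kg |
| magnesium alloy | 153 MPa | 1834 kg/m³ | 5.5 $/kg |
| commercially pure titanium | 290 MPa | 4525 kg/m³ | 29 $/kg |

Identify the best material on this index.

Evaluate M for each candidate:
  gray cast iron: M = 20.0 kN·m per $
  magnesium alloy: M = 15.2 kN·m per $
  stainless steel: M = 10.2 kN·m per $
  commercially pure titanium: M = 2.21 kN·m per $
  PEEK: M = 1.03 kN·m per $
  beryllium: M = 0.304 kN·m per $
Highest index: gray cast iron.

gray cast iron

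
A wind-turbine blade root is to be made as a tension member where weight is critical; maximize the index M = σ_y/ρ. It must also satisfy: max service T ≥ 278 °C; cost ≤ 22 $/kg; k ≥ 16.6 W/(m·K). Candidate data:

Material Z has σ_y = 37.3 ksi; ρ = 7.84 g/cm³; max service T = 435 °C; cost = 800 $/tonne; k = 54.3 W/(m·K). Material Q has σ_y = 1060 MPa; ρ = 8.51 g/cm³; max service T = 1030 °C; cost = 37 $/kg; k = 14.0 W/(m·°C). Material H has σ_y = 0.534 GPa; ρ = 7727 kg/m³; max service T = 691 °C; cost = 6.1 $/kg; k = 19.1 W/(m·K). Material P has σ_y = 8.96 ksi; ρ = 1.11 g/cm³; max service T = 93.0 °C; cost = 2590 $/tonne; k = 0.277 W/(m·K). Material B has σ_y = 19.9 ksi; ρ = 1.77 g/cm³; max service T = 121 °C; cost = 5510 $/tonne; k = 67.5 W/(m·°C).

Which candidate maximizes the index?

material H

Screen on constraints: max service T ≥ 278 °C; cost ≤ 22 $/kg; k ≥ 16.6 W/(m·K). Survivors: material Z, material H.
Normalizing units and computing the index:
  material Z: σ_y = 257.2 MPa, ρ = 7840 kg/m³
  material H: σ_y = 534.0 MPa, ρ = 7727 kg/m³
  material H: M = 69.1 kN·m/kg
  material Z: M = 32.8 kN·m/kg
Material H ranks first.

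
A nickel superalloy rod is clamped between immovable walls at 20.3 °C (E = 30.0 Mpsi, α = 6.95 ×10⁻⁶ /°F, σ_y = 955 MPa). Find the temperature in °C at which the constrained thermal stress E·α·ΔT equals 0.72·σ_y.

E = 30.0 Mpsi = 206.8 GPa.
α = 6.95×10⁻⁶/°F × 9/5 = 12.5×10⁻⁶/K.
E·α·ΔT = 687.6 MPa ⇒ ΔT = 687.6 / (206.8×10³ × 12.5×10⁻⁶) = 265.7 K.
T = 20.3 + 265.7 = 286.0 °C.

286 °C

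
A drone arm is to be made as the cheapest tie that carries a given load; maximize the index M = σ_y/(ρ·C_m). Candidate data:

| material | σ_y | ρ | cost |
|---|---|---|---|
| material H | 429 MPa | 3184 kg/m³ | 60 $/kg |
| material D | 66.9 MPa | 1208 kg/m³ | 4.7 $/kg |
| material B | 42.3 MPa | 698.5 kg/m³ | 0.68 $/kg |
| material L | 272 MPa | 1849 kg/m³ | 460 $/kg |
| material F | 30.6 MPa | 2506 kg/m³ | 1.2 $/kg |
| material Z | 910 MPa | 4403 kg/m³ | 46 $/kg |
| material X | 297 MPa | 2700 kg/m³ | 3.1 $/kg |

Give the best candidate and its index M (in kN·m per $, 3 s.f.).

material B, M = 89.1 kN·m per $

Evaluate M for each candidate:
  material B: M = 89.1 kN·m per $
  material X: M = 35.5 kN·m per $
  material D: M = 11.8 kN·m per $
  material F: M = 10.2 kN·m per $
  material Z: M = 4.49 kN·m per $
  material H: M = 2.25 kN·m per $
  material L: M = 0.320 kN·m per $
The maximum is for material B.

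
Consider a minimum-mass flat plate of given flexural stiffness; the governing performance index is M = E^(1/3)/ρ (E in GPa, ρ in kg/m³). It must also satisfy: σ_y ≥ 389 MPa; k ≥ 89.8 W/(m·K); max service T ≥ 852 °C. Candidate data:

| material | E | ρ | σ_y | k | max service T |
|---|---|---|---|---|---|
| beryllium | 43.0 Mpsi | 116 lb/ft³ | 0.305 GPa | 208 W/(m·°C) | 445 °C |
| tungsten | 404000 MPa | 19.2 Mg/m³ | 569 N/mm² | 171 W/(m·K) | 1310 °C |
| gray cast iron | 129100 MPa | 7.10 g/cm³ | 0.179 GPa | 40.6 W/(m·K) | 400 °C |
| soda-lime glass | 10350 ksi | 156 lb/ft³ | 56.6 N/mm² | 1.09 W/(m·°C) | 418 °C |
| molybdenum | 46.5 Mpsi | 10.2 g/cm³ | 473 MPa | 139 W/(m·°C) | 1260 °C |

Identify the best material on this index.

Screen on constraints: σ_y ≥ 389 MPa; k ≥ 89.8 W/(m·K); max service T ≥ 852 °C. Survivors: tungsten, molybdenum.
Putting every candidate on a common basis:
  tungsten: E = 404.0 GPa, ρ = 19200 kg/m³
  molybdenum: E = 320.6 GPa, ρ = 10200 kg/m³
  molybdenum: M = 0.671×10⁻³
  tungsten: M = 0.385×10⁻³
Highest index: molybdenum.

molybdenum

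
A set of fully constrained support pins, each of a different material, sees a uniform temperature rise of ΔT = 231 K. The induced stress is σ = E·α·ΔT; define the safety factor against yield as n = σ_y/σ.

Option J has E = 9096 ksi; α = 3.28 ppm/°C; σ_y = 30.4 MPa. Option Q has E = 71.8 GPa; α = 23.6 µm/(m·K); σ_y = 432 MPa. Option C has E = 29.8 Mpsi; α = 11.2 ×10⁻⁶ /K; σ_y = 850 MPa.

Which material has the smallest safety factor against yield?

With everything in SI (GPa, ×10⁻⁶/K, MPa):
  option J: E = 62.71, α = 3.28, σ_y = 30.40 → σ = 47.5 MPa, n = 0.640
  option Q: E = 71.80, α = 23.6, σ_y = 432.0 → σ = 391 MPa, n = 1.10
  option C: E = 205.5, α = 11.2, σ_y = 850.0 → σ = 532 MPa, n = 1.60
Smallest n: option J with n = 0.640.

option J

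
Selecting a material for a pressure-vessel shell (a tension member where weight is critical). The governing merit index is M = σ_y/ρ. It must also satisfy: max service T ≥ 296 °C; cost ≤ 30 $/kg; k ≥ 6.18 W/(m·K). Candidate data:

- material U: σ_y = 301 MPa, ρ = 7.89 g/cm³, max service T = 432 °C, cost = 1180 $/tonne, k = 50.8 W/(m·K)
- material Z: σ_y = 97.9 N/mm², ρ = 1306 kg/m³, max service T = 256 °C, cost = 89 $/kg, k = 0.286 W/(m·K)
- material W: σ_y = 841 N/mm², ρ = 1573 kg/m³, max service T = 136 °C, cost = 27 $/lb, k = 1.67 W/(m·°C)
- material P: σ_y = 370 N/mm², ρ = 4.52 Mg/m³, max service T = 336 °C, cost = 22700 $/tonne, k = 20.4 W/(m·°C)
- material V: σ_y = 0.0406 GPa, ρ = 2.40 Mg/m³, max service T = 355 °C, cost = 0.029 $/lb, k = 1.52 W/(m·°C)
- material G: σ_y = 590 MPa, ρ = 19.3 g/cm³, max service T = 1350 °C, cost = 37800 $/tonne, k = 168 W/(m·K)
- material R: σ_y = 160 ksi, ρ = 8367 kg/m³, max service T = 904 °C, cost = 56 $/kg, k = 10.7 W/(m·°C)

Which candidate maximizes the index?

Screen on constraints: max service T ≥ 296 °C; cost ≤ 30 $/kg; k ≥ 6.18 W/(m·K). Survivors: material U, material P.
Normalizing units and computing the index:
  material U: σ_y = 301.0 MPa, ρ = 7890 kg/m³
  material P: σ_y = 370.0 MPa, ρ = 4520 kg/m³
  material P: M = 81.9 kN·m/kg
  material U: M = 38.1 kN·m/kg
Material P ranks first.

material P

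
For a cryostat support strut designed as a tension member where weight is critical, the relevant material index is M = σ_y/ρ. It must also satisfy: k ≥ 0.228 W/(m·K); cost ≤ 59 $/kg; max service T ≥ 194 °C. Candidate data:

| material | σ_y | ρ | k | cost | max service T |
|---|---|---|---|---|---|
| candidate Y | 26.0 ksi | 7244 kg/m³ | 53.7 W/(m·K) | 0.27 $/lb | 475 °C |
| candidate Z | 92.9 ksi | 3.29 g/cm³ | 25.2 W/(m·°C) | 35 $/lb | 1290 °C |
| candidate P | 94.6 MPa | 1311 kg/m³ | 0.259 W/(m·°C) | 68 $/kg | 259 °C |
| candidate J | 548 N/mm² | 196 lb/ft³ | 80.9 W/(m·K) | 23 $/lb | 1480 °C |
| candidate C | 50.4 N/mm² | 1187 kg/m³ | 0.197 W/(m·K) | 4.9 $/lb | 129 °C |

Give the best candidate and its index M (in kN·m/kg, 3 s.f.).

Screen on constraints: k ≥ 0.228 W/(m·K); cost ≤ 59 $/kg; max service T ≥ 194 °C. Survivors: candidate Y, candidate J.
Normalizing units and computing the index:
  candidate Y: σ_y = 179.3 MPa, ρ = 7244 kg/m³
  candidate J: σ_y = 548.0 MPa, ρ = 3140 kg/m³
  candidate J: M = 175 kN·m/kg
  candidate Y: M = 24.7 kN·m/kg
Candidate J ranks first.

candidate J, M = 175 kN·m/kg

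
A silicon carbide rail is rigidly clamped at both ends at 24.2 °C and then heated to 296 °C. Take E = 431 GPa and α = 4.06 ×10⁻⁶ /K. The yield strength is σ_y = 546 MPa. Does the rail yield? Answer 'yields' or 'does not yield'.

ΔT = 271.8 K. Constrained thermal stress σ = E·α·ΔT = 431.0×10³ MPa × 4.06×10⁻⁶ × 271.8 = 476 MPa (compressive).
Compare to σ_y = 546 MPa: σ < σ_y, so it does not yield.

does not yield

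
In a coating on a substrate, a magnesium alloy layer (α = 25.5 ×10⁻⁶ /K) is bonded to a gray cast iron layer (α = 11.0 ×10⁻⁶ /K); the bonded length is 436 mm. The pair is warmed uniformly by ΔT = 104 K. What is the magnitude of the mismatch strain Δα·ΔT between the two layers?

1.51×10⁻³

Δα = |25.5 − 11.0|×10⁻⁶/K = 14.5×10⁻⁶/K.
Mismatch strain = Δα·ΔT = 14.5×10⁻⁶ × 104.0 = 1.51×10⁻³.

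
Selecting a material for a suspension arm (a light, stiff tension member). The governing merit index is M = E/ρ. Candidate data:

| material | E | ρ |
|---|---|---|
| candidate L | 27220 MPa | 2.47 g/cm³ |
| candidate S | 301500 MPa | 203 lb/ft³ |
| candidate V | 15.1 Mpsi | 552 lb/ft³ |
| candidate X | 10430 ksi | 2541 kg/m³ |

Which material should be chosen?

After converting to SI:
  candidate L: E = 27.22 GPa, ρ = 2470 kg/m³
  candidate S: E = 301.5 GPa, ρ = 3252 kg/m³
  candidate V: E = 104.1 GPa, ρ = 8842 kg/m³
  candidate X: E = 71.91 GPa, ρ = 2541 kg/m³
  candidate S: M = 92.7 MN·m/kg
  candidate X: M = 28.3 MN·m/kg
  candidate V: M = 11.8 MN·m/kg
  candidate L: M = 11.0 MN·m/kg
Candidate S has the largest M.

candidate S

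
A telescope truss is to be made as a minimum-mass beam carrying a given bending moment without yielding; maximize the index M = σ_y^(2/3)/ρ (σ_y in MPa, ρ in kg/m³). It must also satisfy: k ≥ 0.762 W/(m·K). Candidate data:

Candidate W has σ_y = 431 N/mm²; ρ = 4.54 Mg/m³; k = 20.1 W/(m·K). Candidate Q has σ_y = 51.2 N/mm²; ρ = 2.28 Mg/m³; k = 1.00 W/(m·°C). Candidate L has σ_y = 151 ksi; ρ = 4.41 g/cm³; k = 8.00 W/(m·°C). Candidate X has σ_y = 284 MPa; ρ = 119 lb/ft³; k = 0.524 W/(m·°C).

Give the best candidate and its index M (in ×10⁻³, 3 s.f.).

candidate L, M = 23.3×10⁻³

Screen on constraints: k ≥ 0.762 W/(m·K). Survivors: candidate W, candidate Q, candidate L.
Convert each candidate to consistent units, then evaluate M:
  candidate W: σ_y = 431.0 MPa, ρ = 4540 kg/m³
  candidate Q: σ_y = 51.20 MPa, ρ = 2280 kg/m³
  candidate L: σ_y = 1041 MPa, ρ = 4410 kg/m³
  candidate L: M = 23.3×10⁻³
  candidate W: M = 12.6×10⁻³
  candidate Q: M = 6.05×10⁻³
Candidate L ranks first.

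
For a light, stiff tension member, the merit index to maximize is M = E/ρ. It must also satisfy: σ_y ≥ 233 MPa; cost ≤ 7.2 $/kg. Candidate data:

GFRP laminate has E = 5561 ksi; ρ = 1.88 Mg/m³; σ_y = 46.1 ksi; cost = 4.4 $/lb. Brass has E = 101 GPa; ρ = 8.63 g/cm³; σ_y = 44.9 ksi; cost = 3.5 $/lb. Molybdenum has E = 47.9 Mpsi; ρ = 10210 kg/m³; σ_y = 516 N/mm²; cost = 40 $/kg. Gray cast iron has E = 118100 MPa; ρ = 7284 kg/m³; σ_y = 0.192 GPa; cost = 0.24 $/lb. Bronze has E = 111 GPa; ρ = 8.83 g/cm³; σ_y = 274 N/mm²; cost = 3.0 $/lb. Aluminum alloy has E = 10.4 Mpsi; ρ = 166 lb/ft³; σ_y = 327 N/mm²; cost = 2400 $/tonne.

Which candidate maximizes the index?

aluminum alloy

Screen on constraints: σ_y ≥ 233 MPa; cost ≤ 7.2 $/kg. Survivors: bronze, aluminum alloy.
Normalizing units and computing the index:
  bronze: E = 111.0 GPa, ρ = 8830 kg/m³
  aluminum alloy: E = 71.71 GPa, ρ = 2659 kg/m³
  aluminum alloy: M = 27.0 MN·m/kg
  bronze: M = 12.6 MN·m/kg
The maximum is for aluminum alloy.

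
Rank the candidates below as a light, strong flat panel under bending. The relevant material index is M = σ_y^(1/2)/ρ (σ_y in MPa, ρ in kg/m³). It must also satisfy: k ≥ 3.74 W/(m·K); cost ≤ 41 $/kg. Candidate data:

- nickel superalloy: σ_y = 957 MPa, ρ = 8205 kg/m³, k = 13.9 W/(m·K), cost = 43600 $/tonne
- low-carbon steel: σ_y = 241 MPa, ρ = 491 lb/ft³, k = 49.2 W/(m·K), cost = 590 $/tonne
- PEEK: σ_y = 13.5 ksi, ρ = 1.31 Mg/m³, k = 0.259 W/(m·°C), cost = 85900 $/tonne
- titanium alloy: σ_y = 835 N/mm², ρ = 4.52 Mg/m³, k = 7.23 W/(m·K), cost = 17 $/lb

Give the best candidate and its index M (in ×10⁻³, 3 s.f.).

Screen on constraints: k ≥ 3.74 W/(m·K); cost ≤ 41 $/kg. Survivors: low-carbon steel, titanium alloy.
After converting to SI:
  low-carbon steel: σ_y = 241.0 MPa, ρ = 7865 kg/m³
  titanium alloy: σ_y = 835.0 MPa, ρ = 4520 kg/m³
  titanium alloy: M = 6.39×10⁻³
  low-carbon steel: M = 1.97×10⁻³
Titanium alloy has the largest M.

titanium alloy, M = 6.39×10⁻³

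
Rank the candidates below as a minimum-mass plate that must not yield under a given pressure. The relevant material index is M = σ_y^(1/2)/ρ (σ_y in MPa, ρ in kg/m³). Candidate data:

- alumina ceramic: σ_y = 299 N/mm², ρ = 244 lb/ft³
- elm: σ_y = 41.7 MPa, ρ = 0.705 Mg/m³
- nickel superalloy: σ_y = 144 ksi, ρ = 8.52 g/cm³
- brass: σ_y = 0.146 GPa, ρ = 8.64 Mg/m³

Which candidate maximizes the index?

In SI units:
  alumina ceramic: σ_y = 299.0 MPa, ρ = 3909 kg/m³
  elm: σ_y = 41.70 MPa, ρ = 705.0 kg/m³
  nickel superalloy: σ_y = 992.8 MPa, ρ = 8520 kg/m³
  brass: σ_y = 146.0 MPa, ρ = 8640 kg/m³
  elm: M = 9.16×10⁻³
  alumina ceramic: M = 4.42×10⁻³
  nickel superalloy: M = 3.70×10⁻³
  brass: M = 1.40×10⁻³
Elm ranks first.

elm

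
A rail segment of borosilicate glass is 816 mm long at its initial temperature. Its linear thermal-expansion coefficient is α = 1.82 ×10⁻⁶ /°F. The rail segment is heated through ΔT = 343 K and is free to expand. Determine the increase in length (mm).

0.917 mm

Convert α: 1.82×10⁻⁶/°F × (9/5) = 3.28×10⁻⁶/K.
ΔL = α·L₀·ΔT = 3.28×10⁻⁶ × 816 mm × 343.0 K = 0.917 mm.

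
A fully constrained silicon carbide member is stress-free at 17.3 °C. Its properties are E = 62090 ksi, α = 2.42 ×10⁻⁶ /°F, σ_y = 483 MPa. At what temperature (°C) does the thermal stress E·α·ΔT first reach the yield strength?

E = 62090 ksi = 428.1 GPa.
α = 2.42×10⁻⁶/°F × 9/5 = 4.36×10⁻⁶/K.
E·α·ΔT = 483.0 MPa ⇒ ΔT = 483.0 / (428.1×10³ × 4.36×10⁻⁶) = 259.0 K.
T = 17.3 + 259.0 = 276.3 °C.

276 °C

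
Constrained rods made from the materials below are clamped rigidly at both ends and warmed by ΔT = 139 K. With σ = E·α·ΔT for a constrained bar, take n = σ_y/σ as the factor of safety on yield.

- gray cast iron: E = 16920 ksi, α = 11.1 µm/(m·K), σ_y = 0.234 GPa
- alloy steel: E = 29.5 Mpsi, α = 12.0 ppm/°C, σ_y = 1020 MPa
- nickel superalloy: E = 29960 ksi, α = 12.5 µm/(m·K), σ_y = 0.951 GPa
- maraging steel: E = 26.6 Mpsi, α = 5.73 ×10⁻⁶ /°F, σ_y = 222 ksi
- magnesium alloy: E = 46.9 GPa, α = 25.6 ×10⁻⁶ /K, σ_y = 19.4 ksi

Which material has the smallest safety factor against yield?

With everything in SI (GPa, ×10⁻⁶/K, MPa):
  gray cast iron: E = 116.7, α = 11.1, σ_y = 234.0 → σ = 180 MPa, n = 1.30
  alloy steel: E = 203.4, α = 12.0, σ_y = 1020 → σ = 339 MPa, n = 3.01
  nickel superalloy: E = 206.6, α = 12.5, σ_y = 951.0 → σ = 359 MPa, n = 2.65
  maraging steel: E = 183.4, α = 10.3, σ_y = 1531 → σ = 263 MPa, n = 5.82
  magnesium alloy: E = 46.90, α = 25.6, σ_y = 133.8 → σ = 167 MPa, n = 0.801
Smallest n: magnesium alloy with n = 0.801.

magnesium alloy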